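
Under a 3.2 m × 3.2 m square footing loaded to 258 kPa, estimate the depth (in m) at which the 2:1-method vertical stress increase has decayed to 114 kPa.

z ≈ 1.61 m

2:1 spreading — at depth z the loaded area has grown by z in each plan dimension:
qB²/(B+z)² = Δσ_z ⇒ z = B(√(q/Δσ_z) − 1) = 3.2×(√(258/114) − 1) = 1.614 m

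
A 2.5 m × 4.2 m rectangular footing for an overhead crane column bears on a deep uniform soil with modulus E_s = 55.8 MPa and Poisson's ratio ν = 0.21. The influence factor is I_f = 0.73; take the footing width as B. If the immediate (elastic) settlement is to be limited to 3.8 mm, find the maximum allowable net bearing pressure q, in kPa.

E_s = 55.8 MPa = 55800 kPa.
S_e = q·B·(1−ν²)/E_s · I_f  ⇒  q = S_e·E_s / (B·(1−ν²)·I_f).
q = 0.0038 × 55800 / (2.5 × 0.9559 × 0.73) = 121.5 kPa

q ≈ 122 kPa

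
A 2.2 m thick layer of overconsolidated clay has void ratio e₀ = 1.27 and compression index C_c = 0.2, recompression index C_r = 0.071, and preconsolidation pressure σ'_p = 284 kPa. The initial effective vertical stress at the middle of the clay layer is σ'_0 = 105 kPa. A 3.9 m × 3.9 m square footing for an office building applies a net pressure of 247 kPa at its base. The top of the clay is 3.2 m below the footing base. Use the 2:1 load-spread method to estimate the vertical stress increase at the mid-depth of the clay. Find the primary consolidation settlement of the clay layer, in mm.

Mid-depth of clay below the footing base: z = 3.2 + 2.2/2 = 4.3 m.
Stress increase at mid-clay by the 2:1 spreading method:
Δσ = qBL/((B+z)(L+z)) = 247×3.9×3.9/((3.9+4.3)(3.9+4.3)) = 55.873 kPa
Final effective stress: σ'_f = 105 + 55.873 = 160.87 kPa.
σ'_f = 160.87 ≤ σ'_p = 284 kPa, so the clay remains overconsolidated and only the recompression index applies:
S_c = C_r·H/(1+e₀)·log₁₀(σ'_f/σ'_0) = 0.071×2.2/2.27×log₁₀(160.87/105)
    = 0.06881 × 0.18529 = 0.01275 m

S_c ≈ 12.7 mm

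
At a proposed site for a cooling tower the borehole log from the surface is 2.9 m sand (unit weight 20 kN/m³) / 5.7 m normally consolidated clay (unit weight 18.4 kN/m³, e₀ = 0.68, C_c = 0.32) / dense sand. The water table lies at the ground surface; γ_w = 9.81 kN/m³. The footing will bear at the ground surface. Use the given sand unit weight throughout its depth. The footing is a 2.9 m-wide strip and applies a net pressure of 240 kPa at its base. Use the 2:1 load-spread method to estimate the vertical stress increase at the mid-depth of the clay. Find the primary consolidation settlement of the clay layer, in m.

Mid-depth of clay below the ground surface: z = 2.9 + 5.7/2 = 5.75 m.
Total vertical stress at mid-clay: σ_v = 20×2.9 + 18.4×2.85 = 110.44 kPa.
Pore pressure: u = 9.81×(5.75 − 0) = 56.408 kPa.
Initial effective stress: σ'_0 = σ_v − u = 110.44 − 56.408 = 54.032 kPa.
Stress increase at mid-clay by the 2:1 spreading method:
Δσ = qB/(B+z) = 240×2.9/(2.9+5.75) = 80.462 kPa
Final effective stress: σ'_f = σ'_0 + Δσ = 54.032 + 80.462 = 134.49 kPa.
Normally consolidated clay, so the full stress increment lies on the virgin compression line:
S_c = C_c·H/(1+e₀)·log₁₀(σ'_f/σ'_0) = 0.32×5.7/(1+0.68)×log₁₀(134.49/54.032)
    = 1.0857 × 0.39604 = 0.43 m

S_c ≈ 0.43 m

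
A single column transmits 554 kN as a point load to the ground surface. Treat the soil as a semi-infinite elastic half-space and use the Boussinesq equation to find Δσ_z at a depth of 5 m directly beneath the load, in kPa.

Boussinesq vertical stress below a point load on an elastic half-space:
Δσ_z = 3P/(2πz²) · [1 + (r/z)²]^(−5/2)
r/z = 0/5 = 0; [1+(r/z)²]^(−5/2) = 1.
Δσ_z = 3×554/(2π×5²) × 1 = 10.581 × 1 = 10.58 kPa

Δσ_z ≈ 10.6 kPa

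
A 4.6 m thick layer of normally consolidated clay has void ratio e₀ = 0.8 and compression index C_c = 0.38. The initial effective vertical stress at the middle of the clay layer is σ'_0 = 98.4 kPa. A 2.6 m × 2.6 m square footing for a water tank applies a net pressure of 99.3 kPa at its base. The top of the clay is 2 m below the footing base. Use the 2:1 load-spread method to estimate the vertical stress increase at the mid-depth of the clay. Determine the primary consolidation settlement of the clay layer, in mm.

Mid-depth of clay below the footing base: z = 2 + 4.6/2 = 4.3 m.
Stress increase at mid-clay by the 2:1 spreading method:
Δσ = qBL/((B+z)(L+z)) = 99.3×2.6×2.6/((2.6+4.3)(2.6+4.3)) = 14.099 kPa
Final effective stress: σ'_f = σ'_0 + Δσ = 98.4 + 14.099 = 112.5 kPa.
Normally consolidated clay, so the full stress increment lies on the virgin compression line:
S_c = C_c·H/(1+e₀)·log₁₀(σ'_f/σ'_0) = 0.38×4.6/(1+0.8)×log₁₀(112.5/98.4)
    = 0.97111 × 0.058157 = 0.05648 m

S_c ≈ 56.5 mm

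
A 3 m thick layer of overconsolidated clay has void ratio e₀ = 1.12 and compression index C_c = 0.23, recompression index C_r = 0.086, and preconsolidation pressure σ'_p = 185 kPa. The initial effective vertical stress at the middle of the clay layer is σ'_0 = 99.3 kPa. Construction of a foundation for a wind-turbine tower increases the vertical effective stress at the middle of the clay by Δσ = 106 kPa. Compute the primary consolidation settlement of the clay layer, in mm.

S_c ≈ 47.6 mm

Final effective stress: σ'_f = 99.3 + 106 = 205.3 kPa.
σ'_f = 205.3 > σ'_p = 185 kPa, so the stress path crosses the preconsolidation pressure — recompression up to σ'_p, then virgin compression beyond:
S_c = H/(1+e₀)·[C_r·log₁₀(σ'_p/σ'_0) + C_c·log₁₀(σ'_f/σ'_p)]
    = 3/2.12 × [0.086×log₁₀(185/99.3) + 0.23×log₁₀(205.3/185)]
    = 1.4151 × [0.023239 + 0.0104] = 0.0476 m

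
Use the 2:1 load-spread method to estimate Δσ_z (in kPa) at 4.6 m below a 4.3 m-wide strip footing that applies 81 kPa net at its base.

By the 2:1 method the load spreads at 1 horizontal : 2 vertical, so at depth z the loaded area has grown by z in each plan dimension:
Δσ = qB/(B+z) = 81×4.3/(4.3+4.6) = 39.135 kPa

Δσ_z ≈ 39.1 kPa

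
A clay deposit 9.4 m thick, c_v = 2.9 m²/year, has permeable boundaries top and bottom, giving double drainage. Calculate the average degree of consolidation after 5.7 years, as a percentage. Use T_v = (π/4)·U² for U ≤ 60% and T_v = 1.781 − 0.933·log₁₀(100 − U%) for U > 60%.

Drainage path length: H_d = H/2 = 4.7 m (double drainage).
T_v = c_v·t/H_d² = 2.9×5.7/4.7² = 0.7483.
T_v = 0.7483 corresponds to the U > 60% branch:
U = 1 − 10^((1.781 − T_v)/0.933)/100 = 0.8721

U ≈ 87.2 %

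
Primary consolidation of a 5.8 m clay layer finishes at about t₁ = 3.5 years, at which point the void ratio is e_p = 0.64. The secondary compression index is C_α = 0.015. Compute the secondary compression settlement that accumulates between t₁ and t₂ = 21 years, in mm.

S_s ≈ 41.3 mm

Secondary compression: S_s = C_α·H/(1+e_p)·log₁₀(t₂/t₁)
S_s = 0.015×5.8/(1+0.64)×log₁₀(21/3.5)
    = 0.05305 × 0.7782 = 0.04128 m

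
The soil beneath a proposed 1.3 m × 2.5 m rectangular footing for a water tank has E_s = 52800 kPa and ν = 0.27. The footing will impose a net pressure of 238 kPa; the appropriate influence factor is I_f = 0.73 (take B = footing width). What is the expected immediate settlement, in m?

Immediate (elastic) settlement: S_e = q·B·(1−ν²)/E_s · I_f.
S_e = 238 × 1.3 × (1 − 0.27²) / 52800 × 0.73
    = 238 × 1.3 × 0.9271 / 52800 × 0.73
    = 0.003966 m

S_e ≈ 0.00397 m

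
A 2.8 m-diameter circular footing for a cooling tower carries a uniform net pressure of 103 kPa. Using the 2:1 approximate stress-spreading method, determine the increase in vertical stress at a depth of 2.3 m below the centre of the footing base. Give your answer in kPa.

Δσ_z ≈ 31 kPa

By the 2:1 method the load spreads at 1 horizontal : 2 vertical, so at depth z the loaded area has grown by z in each plan dimension:
Δσ ≈ qD²/(D+z)² = 103×2.8²/(2.8+2.3)² = 31.047 kPa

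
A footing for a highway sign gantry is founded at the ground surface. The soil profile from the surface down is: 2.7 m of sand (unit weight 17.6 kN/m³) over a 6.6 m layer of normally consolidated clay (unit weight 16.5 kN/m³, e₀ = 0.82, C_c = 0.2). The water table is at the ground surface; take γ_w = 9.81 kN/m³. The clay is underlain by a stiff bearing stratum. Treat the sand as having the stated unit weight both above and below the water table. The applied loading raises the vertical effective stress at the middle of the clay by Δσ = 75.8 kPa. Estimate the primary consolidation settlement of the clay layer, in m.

S_c ≈ 0.32 m

Mid-depth of clay below the ground surface: z = 2.7 + 6.6/2 = 6 m.
Total vertical stress at mid-clay: σ_v = 17.6×2.7 + 16.5×3.3 = 101.97 kPa.
Pore pressure: u = 9.81×(6 − 0) = 58.86 kPa.
Initial effective stress: σ'_0 = σ_v − u = 101.97 − 58.86 = 43.11 kPa.
Final effective stress: σ'_f = σ'_0 + Δσ = 43.11 + 75.8 = 118.91 kPa.
Normally consolidated clay, so the full stress increment lies on the virgin compression line:
S_c = C_c·H/(1+e₀)·log₁₀(σ'_f/σ'_0) = 0.2×6.6/(1+0.82)×log₁₀(118.91/43.11)
    = 0.72527 × 0.44064 = 0.3196 m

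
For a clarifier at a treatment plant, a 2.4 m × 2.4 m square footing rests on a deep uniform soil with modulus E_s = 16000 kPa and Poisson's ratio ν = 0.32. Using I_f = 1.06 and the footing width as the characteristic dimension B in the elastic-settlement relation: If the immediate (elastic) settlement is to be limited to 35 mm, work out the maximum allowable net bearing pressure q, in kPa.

q ≈ 245 kPa

S_e = q·B·(1−ν²)/E_s · I_f  ⇒  q = S_e·E_s / (B·(1−ν²)·I_f).
q = 0.035 × 16000 / (2.4 × 0.8976 × 1.06) = 245.2 kPa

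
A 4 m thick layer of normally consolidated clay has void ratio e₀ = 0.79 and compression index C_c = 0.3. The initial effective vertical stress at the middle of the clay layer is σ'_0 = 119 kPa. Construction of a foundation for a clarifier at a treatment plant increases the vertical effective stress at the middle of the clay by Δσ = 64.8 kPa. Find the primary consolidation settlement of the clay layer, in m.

Final effective stress: σ'_f = σ'_0 + Δσ = 119 + 64.8 = 183.8 kPa.
Normally consolidated clay, so the full stress increment lies on the virgin compression line:
S_c = C_c·H/(1+e₀)·log₁₀(σ'_f/σ'_0) = 0.3×4/(1+0.79)×log₁₀(183.8/119)
    = 0.67039 × 0.1888 = 0.1266 m

S_c ≈ 0.127 m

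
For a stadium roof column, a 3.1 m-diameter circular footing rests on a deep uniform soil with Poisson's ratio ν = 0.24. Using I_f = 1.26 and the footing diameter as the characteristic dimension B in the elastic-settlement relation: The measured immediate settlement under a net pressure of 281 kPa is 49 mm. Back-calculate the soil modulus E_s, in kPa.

E_s ≈ 21100 kPa

S_e = q·B·(1−ν²)/E_s · I_f  ⇒  E_s = q·B·(1−ν²)·I_f / S_e.
E_s = 281 × 3.1 × 0.9424 × 1.26 / 0.049 = 21110 kPa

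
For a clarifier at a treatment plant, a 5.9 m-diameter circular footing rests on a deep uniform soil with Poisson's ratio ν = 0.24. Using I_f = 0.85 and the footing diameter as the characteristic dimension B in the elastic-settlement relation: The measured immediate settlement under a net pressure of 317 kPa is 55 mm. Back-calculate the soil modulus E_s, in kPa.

E_s ≈ 27200 kPa

S_e = q·B·(1−ν²)/E_s · I_f  ⇒  E_s = q·B·(1−ν²)·I_f / S_e.
E_s = 317 × 5.9 × 0.9424 × 0.85 / 0.055 = 27240 kPa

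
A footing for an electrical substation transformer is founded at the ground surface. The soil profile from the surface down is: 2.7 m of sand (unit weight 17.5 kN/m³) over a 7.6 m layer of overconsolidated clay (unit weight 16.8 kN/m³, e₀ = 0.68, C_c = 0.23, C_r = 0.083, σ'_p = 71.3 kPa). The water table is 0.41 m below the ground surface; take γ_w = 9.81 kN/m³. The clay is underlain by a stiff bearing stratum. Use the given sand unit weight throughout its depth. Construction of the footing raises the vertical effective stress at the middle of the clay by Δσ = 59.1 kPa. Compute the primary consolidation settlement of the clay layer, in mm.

S_c ≈ 251 mm

Mid-depth of clay below the ground surface: z = 2.7 + 7.6/2 = 6.5 m.
Total vertical stress at mid-clay: σ_v = 17.5×2.7 + 16.8×3.8 = 111.09 kPa.
Pore pressure: u = 9.81×(6.5 − 0.41) = 59.743 kPa.
Initial effective stress: σ'_0 = σ_v − u = 111.09 − 59.743 = 51.347 kPa.
Final effective stress: σ'_f = 51.347 + 59.1 = 110.45 kPa.
σ'_f = 110.45 > σ'_p = 71.3 kPa, so the stress path crosses the preconsolidation pressure — recompression up to σ'_p, then virgin compression beyond:
S_c = H/(1+e₀)·[C_r·log₁₀(σ'_p/σ'_0) + C_c·log₁₀(σ'_f/σ'_p)]
    = 7.6/1.68 × [0.083×log₁₀(71.3/51.347) + 0.23×log₁₀(110.45/71.3)]
    = 4.5238 × [0.011834 + 0.043718] = 0.2513 m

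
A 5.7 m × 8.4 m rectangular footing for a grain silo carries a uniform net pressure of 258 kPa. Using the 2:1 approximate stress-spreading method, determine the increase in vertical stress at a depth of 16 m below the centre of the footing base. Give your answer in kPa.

By the 2:1 method the load spreads at 1 horizontal : 2 vertical, so at depth z the loaded area has grown by z in each plan dimension:
Δσ = qBL/((B+z)(L+z)) = 258×5.7×8.4/((5.7+16)(8.4+16)) = 23.331 kPa

Δσ_z ≈ 23.3 kPa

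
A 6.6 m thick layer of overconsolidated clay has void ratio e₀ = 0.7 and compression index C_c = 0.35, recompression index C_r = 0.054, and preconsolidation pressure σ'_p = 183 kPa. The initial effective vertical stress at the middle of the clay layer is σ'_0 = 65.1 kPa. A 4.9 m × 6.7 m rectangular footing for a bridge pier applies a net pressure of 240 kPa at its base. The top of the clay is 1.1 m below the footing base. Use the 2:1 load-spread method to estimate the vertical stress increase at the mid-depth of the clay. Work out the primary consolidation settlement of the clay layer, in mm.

S_c ≈ 70.6 mm

Mid-depth of clay below the footing base: z = 1.1 + 6.6/2 = 4.4 m.
Stress increase at mid-clay by the 2:1 spreading method:
Δσ = qBL/((B+z)(L+z)) = 240×4.9×6.7/((4.9+4.4)(6.7+4.4)) = 76.327 kPa
Final effective stress: σ'_f = 65.1 + 76.327 = 141.43 kPa.
σ'_f = 141.43 ≤ σ'_p = 183 kPa, so the clay remains overconsolidated and only the recompression index applies:
S_c = C_r·H/(1+e₀)·log₁₀(σ'_f/σ'_0) = 0.054×6.6/1.7×log₁₀(141.43/65.1)
    = 0.20965 × 0.33696 = 0.07064 m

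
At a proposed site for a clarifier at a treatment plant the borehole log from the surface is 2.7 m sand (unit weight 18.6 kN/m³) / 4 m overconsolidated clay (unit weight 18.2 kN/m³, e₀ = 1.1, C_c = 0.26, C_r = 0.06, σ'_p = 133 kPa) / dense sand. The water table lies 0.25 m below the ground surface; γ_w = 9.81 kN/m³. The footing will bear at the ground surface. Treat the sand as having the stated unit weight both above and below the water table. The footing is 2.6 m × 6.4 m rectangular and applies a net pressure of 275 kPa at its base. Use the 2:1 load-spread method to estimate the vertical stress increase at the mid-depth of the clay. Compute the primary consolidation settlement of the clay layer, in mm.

Mid-depth of clay below the ground surface: z = 2.7 + 4/2 = 4.7 m.
Total vertical stress at mid-clay: σ_v = 18.6×2.7 + 18.2×2 = 86.62 kPa.
Pore pressure: u = 9.81×(4.7 − 0.25) = 43.655 kPa.
Initial effective stress: σ'_0 = σ_v − u = 86.62 − 43.655 = 42.965 kPa.
Stress increase at mid-clay by the 2:1 spreading method:
Δσ = qBL/((B+z)(L+z)) = 275×2.6×6.4/((2.6+4.7)(6.4+4.7)) = 56.473 kPa
Final effective stress: σ'_f = 42.965 + 56.473 = 99.438 kPa.
σ'_f = 99.438 ≤ σ'_p = 133 kPa, so the clay remains overconsolidated and only the recompression index applies:
S_c = C_r·H/(1+e₀)·log₁₀(σ'_f/σ'_0) = 0.06×4/2.1×log₁₀(99.438/42.965)
    = 0.11429 × 0.36444 = 0.04165 m

S_c ≈ 41.7 mm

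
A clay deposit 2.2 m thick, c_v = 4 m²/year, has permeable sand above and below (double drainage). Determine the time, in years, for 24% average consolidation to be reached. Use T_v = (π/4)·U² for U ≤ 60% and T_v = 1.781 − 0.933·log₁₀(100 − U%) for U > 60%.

Drainage path length: H_d = H/2 = 1.1 m (double drainage).
U ≤ 60%: T_v = (π/4)·U² = (π/4)×0.24² = 0.045239.
t = T_v·H_d²/c_v = 0.045239×1.1²/4 = 0.01368 years.

t ≈ 0.0137 years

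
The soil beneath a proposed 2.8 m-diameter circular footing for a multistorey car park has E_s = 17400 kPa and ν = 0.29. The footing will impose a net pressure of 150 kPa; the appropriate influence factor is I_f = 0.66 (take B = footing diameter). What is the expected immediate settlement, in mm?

S_e ≈ 14.6 mm

Immediate (elastic) settlement: S_e = q·B·(1−ν²)/E_s · I_f.
S_e = 150 × 2.8 × (1 − 0.29²) / 17400 × 0.66
    = 150 × 2.8 × 0.9159 / 17400 × 0.66
    = 0.01459 m = 14.59 mm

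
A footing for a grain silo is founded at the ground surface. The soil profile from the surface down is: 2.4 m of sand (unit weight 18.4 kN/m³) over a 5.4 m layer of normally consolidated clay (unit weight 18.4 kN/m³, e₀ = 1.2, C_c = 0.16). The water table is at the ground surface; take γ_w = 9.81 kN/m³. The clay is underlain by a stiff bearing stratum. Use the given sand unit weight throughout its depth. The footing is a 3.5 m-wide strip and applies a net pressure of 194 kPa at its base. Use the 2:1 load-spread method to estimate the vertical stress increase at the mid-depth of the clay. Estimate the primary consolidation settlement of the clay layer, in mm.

Mid-depth of clay below the ground surface: z = 2.4 + 5.4/2 = 5.1 m.
Total vertical stress at mid-clay: σ_v = 18.4×2.4 + 18.4×2.7 = 93.84 kPa.
Pore pressure: u = 9.81×(5.1 − 0) = 50.031 kPa.
Initial effective stress: σ'_0 = σ_v − u = 93.84 − 50.031 = 43.809 kPa.
Stress increase at mid-clay by the 2:1 spreading method:
Δσ = qB/(B+z) = 194×3.5/(3.5+5.1) = 78.953 kPa
Final effective stress: σ'_f = σ'_0 + Δσ = 43.809 + 78.953 = 122.76 kPa.
Normally consolidated clay, so the full stress increment lies on the virgin compression line:
S_c = C_c·H/(1+e₀)·log₁₀(σ'_f/σ'_0) = 0.16×5.4/(1+1.2)×log₁₀(122.76/43.809)
    = 0.39273 × 0.44749 = 0.1757 m

S_c ≈ 176 mm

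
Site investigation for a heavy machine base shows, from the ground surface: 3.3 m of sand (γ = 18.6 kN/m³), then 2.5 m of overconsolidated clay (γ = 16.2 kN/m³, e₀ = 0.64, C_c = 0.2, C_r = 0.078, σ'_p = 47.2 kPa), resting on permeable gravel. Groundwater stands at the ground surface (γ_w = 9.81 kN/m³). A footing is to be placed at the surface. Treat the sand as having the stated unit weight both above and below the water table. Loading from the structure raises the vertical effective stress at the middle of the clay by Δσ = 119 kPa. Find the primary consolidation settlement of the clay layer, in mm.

S_c ≈ 171 mm

Mid-depth of clay below the ground surface: z = 3.3 + 2.5/2 = 4.55 m.
Total vertical stress at mid-clay: σ_v = 18.6×3.3 + 16.2×1.25 = 81.63 kPa.
Pore pressure: u = 9.81×(4.55 − 0) = 44.636 kPa.
Initial effective stress: σ'_0 = σ_v − u = 81.63 − 44.636 = 36.994 kPa.
Final effective stress: σ'_f = 36.994 + 119 = 155.99 kPa.
σ'_f = 155.99 > σ'_p = 47.2 kPa, so the stress path crosses the preconsolidation pressure — recompression up to σ'_p, then virgin compression beyond:
S_c = H/(1+e₀)·[C_r·log₁₀(σ'_p/σ'_0) + C_c·log₁₀(σ'_f/σ'_p)]
    = 2.5/1.64 × [0.078×log₁₀(47.2/36.994) + 0.2×log₁₀(155.99/47.2)]
    = 1.5244 × [0.0082532 + 0.10383] = 0.1709 m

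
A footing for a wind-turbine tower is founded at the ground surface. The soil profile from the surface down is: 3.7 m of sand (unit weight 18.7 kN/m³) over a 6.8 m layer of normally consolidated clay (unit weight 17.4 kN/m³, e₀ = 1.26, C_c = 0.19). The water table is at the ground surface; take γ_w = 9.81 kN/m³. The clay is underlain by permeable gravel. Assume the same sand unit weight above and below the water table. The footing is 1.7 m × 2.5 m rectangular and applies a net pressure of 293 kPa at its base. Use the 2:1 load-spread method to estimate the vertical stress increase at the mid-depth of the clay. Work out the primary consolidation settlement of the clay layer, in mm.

Mid-depth of clay below the ground surface: z = 3.7 + 6.8/2 = 7.1 m.
Total vertical stress at mid-clay: σ_v = 18.7×3.7 + 17.4×3.4 = 128.35 kPa.
Pore pressure: u = 9.81×(7.1 − 0) = 69.651 kPa.
Initial effective stress: σ'_0 = σ_v − u = 128.35 − 69.651 = 58.699 kPa.
Stress increase at mid-clay by the 2:1 spreading method:
Δσ = qBL/((B+z)(L+z)) = 293×1.7×2.5/((1.7+7.1)(2.5+7.1)) = 14.74 kPa
Final effective stress: σ'_f = σ'_0 + Δσ = 58.699 + 14.74 = 73.439 kPa.
Normally consolidated clay, so the full stress increment lies on the virgin compression line:
S_c = C_c·H/(1+e₀)·log₁₀(σ'_f/σ'_0) = 0.19×6.8/(1+1.26)×log₁₀(73.439/58.699)
    = 0.57168 × 0.097296 = 0.05562 m

S_c ≈ 55.6 mm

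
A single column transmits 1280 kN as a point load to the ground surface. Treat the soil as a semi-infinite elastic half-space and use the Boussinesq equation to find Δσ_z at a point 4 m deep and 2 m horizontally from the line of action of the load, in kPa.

Δσ_z ≈ 21.9 kPa

Boussinesq vertical stress below a point load on an elastic half-space:
Δσ_z = 3P/(2πz²) · [1 + (r/z)²]^(−5/2)
r/z = 2/4 = 0.5; [1+(r/z)²]^(−5/2) = 0.57243.
Δσ_z = 3×1280/(2π×4²) × 0.57243 = 38.197 × 0.57243 = 21.87 kPa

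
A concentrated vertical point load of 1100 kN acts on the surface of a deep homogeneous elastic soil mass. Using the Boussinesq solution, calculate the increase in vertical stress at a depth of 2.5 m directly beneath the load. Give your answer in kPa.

Δσ_z ≈ 84 kPa

Boussinesq vertical stress below a point load on an elastic half-space:
Δσ_z = 3P/(2πz²) · [1 + (r/z)²]^(−5/2)
r/z = 0/2.5 = 0; [1+(r/z)²]^(−5/2) = 1.
Δσ_z = 3×1100/(2π×2.5²) × 1 = 84.034 × 1 = 84.03 kPa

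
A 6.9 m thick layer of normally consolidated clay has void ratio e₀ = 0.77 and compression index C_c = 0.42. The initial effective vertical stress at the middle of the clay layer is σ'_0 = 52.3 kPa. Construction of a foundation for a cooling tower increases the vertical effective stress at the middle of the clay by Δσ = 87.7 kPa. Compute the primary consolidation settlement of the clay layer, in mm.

S_c ≈ 700 mm

Final effective stress: σ'_f = σ'_0 + Δσ = 52.3 + 87.7 = 140 kPa.
Normally consolidated clay, so the full stress increment lies on the virgin compression line:
S_c = C_c·H/(1+e₀)·log₁₀(σ'_f/σ'_0) = 0.42×6.9/(1+0.77)×log₁₀(140/52.3)
    = 1.6373 × 0.42763 = 0.7002 m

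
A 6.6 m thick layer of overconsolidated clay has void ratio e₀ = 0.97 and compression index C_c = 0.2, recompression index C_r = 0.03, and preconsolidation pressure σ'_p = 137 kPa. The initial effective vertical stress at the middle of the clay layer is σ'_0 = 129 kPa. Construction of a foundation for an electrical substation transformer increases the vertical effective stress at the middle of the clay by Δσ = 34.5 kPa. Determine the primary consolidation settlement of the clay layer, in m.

S_c ≈ 0.0541 m

Final effective stress: σ'_f = 129 + 34.5 = 163.5 kPa.
σ'_f = 163.5 > σ'_p = 137 kPa, so the stress path crosses the preconsolidation pressure — recompression up to σ'_p, then virgin compression beyond:
S_c = H/(1+e₀)·[C_r·log₁₀(σ'_p/σ'_0) + C_c·log₁₀(σ'_f/σ'_p)]
    = 6.6/1.97 × [0.03×log₁₀(137/129) + 0.2×log₁₀(163.5/137)]
    = 3.3503 × [0.00078393 + 0.015359] = 0.05408 m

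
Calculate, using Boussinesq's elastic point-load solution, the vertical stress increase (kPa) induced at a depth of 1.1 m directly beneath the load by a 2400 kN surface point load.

Δσ_z ≈ 947 kPa

Boussinesq vertical stress below a point load on an elastic half-space:
Δσ_z = 3P/(2πz²) · [1 + (r/z)²]^(−5/2)
r/z = 0/1.1 = 0; [1+(r/z)²]^(−5/2) = 1.
Δσ_z = 3×2400/(2π×1.1²) × 1 = 947.04 × 1 = 947 kPa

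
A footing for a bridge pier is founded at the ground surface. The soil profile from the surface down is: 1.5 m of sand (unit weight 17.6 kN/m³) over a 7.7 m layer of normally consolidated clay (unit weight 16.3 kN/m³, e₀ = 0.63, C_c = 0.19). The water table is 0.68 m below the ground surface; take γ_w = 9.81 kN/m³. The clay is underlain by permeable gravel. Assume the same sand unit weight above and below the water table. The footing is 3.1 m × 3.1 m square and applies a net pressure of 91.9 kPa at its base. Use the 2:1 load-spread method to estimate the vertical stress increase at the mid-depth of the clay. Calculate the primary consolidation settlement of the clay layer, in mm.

Mid-depth of clay below the ground surface: z = 1.5 + 7.7/2 = 5.35 m.
Total vertical stress at mid-clay: σ_v = 17.6×1.5 + 16.3×3.85 = 89.155 kPa.
Pore pressure: u = 9.81×(5.35 − 0.68) = 45.813 kPa.
Initial effective stress: σ'_0 = σ_v − u = 89.155 − 45.813 = 43.342 kPa.
Stress increase at mid-clay by the 2:1 spreading method:
Δσ = qBL/((B+z)(L+z)) = 91.9×3.1×3.1/((3.1+5.35)(3.1+5.35)) = 12.369 kPa
Final effective stress: σ'_f = σ'_0 + Δσ = 43.342 + 12.369 = 55.711 kPa.
Normally consolidated clay, so the full stress increment lies on the virgin compression line:
S_c = C_c·H/(1+e₀)·log₁₀(σ'_f/σ'_0) = 0.19×7.7/(1+0.63)×log₁₀(55.711/43.342)
    = 0.89755 × 0.10903 = 0.09786 m

S_c ≈ 97.9 mm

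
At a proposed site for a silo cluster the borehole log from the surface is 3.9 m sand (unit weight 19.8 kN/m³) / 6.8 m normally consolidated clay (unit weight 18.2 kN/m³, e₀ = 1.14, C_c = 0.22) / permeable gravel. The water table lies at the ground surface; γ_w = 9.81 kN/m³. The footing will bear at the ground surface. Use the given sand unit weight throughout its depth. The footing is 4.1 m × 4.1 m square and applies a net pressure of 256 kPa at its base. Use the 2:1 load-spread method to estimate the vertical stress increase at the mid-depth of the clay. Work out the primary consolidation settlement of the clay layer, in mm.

Mid-depth of clay below the ground surface: z = 3.9 + 6.8/2 = 7.3 m.
Total vertical stress at mid-clay: σ_v = 19.8×3.9 + 18.2×3.4 = 139.1 kPa.
Pore pressure: u = 9.81×(7.3 − 0) = 71.613 kPa.
Initial effective stress: σ'_0 = σ_v − u = 139.1 − 71.613 = 67.487 kPa.
Stress increase at mid-clay by the 2:1 spreading method:
Δσ = qBL/((B+z)(L+z)) = 256×4.1×4.1/((4.1+7.3)(4.1+7.3)) = 33.113 kPa
Final effective stress: σ'_f = σ'_0 + Δσ = 67.487 + 33.113 = 100.6 kPa.
Normally consolidated clay, so the full stress increment lies on the virgin compression line:
S_c = C_c·H/(1+e₀)·log₁₀(σ'_f/σ'_0) = 0.22×6.8/(1+1.14)×log₁₀(100.6/67.487)
    = 0.69907 × 0.17338 = 0.1212 m

S_c ≈ 121 mm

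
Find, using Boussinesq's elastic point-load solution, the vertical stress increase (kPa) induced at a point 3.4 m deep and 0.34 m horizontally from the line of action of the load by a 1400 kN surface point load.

Δσ_z ≈ 56.4 kPa

Boussinesq vertical stress below a point load on an elastic half-space:
Δσ_z = 3P/(2πz²) · [1 + (r/z)²]^(−5/2)
r/z = 0.34/3.4 = 0.1; [1+(r/z)²]^(−5/2) = 0.97543.
Δσ_z = 3×1400/(2π×3.4²) × 0.97543 = 57.824 × 0.97543 = 56.4 kPa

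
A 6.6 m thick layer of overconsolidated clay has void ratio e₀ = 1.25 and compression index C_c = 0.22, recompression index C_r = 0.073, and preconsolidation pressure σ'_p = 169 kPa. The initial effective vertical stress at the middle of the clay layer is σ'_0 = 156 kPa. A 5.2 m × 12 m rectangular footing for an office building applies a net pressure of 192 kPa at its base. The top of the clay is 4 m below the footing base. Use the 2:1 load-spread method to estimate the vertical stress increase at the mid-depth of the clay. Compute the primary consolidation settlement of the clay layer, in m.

Mid-depth of clay below the footing base: z = 4 + 6.6/2 = 7.3 m.
Stress increase at mid-clay by the 2:1 spreading method:
Δσ = qBL/((B+z)(L+z)) = 192×5.2×12/((5.2+7.3)(12+7.3)) = 49.661 kPa
Final effective stress: σ'_f = 156 + 49.661 = 205.66 kPa.
σ'_f = 205.66 > σ'_p = 169 kPa, so the stress path crosses the preconsolidation pressure — recompression up to σ'_p, then virgin compression beyond:
S_c = H/(1+e₀)·[C_r·log₁₀(σ'_p/σ'_0) + C_c·log₁₀(σ'_f/σ'_p)]
    = 6.6/2.25 × [0.073×log₁₀(169/156) + 0.22×log₁₀(205.66/169)]
    = 2.9333 × [0.0025376 + 0.018758] = 0.06247 m

S_c ≈ 0.0625 m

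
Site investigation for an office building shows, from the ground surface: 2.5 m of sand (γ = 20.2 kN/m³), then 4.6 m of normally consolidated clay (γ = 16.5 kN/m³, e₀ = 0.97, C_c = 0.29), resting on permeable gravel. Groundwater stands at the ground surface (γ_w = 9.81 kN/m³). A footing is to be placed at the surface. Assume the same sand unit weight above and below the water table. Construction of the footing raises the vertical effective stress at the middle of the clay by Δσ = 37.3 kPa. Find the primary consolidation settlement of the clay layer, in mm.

S_c ≈ 189 mm

Mid-depth of clay below the ground surface: z = 2.5 + 4.6/2 = 4.8 m.
Total vertical stress at mid-clay: σ_v = 20.2×2.5 + 16.5×2.3 = 88.45 kPa.
Pore pressure: u = 9.81×(4.8 − 0) = 47.088 kPa.
Initial effective stress: σ'_0 = σ_v − u = 88.45 − 47.088 = 41.362 kPa.
Final effective stress: σ'_f = σ'_0 + Δσ = 41.362 + 37.3 = 78.662 kPa.
Normally consolidated clay, so the full stress increment lies on the virgin compression line:
S_c = C_c·H/(1+e₀)·log₁₀(σ'_f/σ'_0) = 0.29×4.6/(1+0.97)×log₁₀(78.662/41.362)
    = 0.67716 × 0.27916 = 0.189 m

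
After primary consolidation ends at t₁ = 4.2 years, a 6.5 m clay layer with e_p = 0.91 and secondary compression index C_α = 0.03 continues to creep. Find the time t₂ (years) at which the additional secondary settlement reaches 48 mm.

S_s = C_α·H/(1+e_p)·log₁₀(t₂/t₁) ⇒ log₁₀(t₂/t₁) = S_s·(1+e_p)/(C_α·H).
log₁₀(t₂/t₁) = 0.048 × (1+0.91) / (0.03×6.5) = 0.4702
t₂ = t₁ × 10^0.4702 = 4.2 × 2.952 = 12.4 years

t₂ ≈ 12.4 years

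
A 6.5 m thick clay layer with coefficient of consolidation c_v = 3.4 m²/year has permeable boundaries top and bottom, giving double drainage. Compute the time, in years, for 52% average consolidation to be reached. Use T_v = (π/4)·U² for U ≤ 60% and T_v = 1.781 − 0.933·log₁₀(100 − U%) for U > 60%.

t ≈ 0.66 years

Drainage path length: H_d = H/2 = 3.25 m (double drainage).
U ≤ 60%: T_v = (π/4)·U² = (π/4)×0.52² = 0.21237.
t = T_v·H_d²/c_v = 0.21237×3.25²/3.4 = 0.6598 years.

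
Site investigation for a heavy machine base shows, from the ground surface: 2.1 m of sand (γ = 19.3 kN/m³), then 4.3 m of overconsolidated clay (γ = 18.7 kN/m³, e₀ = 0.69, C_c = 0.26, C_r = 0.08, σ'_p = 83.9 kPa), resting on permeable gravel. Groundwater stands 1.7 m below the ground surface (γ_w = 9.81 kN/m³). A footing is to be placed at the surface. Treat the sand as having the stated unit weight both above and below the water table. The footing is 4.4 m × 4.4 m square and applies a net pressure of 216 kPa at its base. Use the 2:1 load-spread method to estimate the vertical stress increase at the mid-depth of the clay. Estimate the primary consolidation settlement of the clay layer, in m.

S_c ≈ 0.118 m

Mid-depth of clay below the ground surface: z = 2.1 + 4.3/2 = 4.25 m.
Total vertical stress at mid-clay: σ_v = 19.3×2.1 + 18.7×2.15 = 80.735 kPa.
Pore pressure: u = 9.81×(4.25 − 1.7) = 25.015 kPa.
Initial effective stress: σ'_0 = σ_v − u = 80.735 − 25.015 = 55.72 kPa.
Stress increase at mid-clay by the 2:1 spreading method:
Δσ = qBL/((B+z)(L+z)) = 216×4.4×4.4/((4.4+4.25)(4.4+4.25)) = 55.889 kPa
Final effective stress: σ'_f = 55.72 + 55.889 = 111.61 kPa.
σ'_f = 111.61 > σ'_p = 83.9 kPa, so the stress path crosses the preconsolidation pressure — recompression up to σ'_p, then virgin compression beyond:
S_c = H/(1+e₀)·[C_r·log₁₀(σ'_p/σ'_0) + C_c·log₁₀(σ'_f/σ'_p)]
    = 4.3/1.69 × [0.08×log₁₀(83.9/55.72) + 0.26×log₁₀(111.61/83.9)]
    = 2.5444 × [0.01422 + 0.032225] = 0.1182 m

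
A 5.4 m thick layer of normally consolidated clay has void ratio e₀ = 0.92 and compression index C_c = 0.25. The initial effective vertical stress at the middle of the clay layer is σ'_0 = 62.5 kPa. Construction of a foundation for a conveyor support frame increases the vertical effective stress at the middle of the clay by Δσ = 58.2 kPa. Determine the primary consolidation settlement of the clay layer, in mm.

Final effective stress: σ'_f = σ'_0 + Δσ = 62.5 + 58.2 = 120.7 kPa.
Normally consolidated clay, so the full stress increment lies on the virgin compression line:
S_c = C_c·H/(1+e₀)·log₁₀(σ'_f/σ'_0) = 0.25×5.4/(1+0.92)×log₁₀(120.7/62.5)
    = 0.70313 × 0.28583 = 0.201 m

S_c ≈ 201 mm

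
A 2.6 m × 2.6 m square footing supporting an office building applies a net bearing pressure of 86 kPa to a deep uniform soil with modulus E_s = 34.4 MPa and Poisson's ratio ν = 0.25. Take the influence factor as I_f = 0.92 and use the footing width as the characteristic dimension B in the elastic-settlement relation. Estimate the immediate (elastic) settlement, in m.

S_e ≈ 0.00561 m

Immediate (elastic) settlement: S_e = q·B·(1−ν²)/E_s · I_f.
E_s = 34.4 MPa = 34400 kPa.
S_e = 86 × 2.6 × (1 − 0.25²) / 34400 × 0.92
    = 86 × 2.6 × 0.9375 / 34400 × 0.92
    = 0.005606 m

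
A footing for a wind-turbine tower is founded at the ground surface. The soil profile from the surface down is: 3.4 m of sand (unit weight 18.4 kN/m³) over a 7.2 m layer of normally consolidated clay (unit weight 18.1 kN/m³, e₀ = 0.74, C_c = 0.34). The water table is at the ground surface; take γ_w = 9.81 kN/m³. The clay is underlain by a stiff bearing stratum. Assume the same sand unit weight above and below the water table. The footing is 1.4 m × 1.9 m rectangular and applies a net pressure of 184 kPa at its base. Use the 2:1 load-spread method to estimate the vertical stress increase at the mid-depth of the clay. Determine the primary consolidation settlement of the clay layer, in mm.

Mid-depth of clay below the ground surface: z = 3.4 + 7.2/2 = 7 m.
Total vertical stress at mid-clay: σ_v = 18.4×3.4 + 18.1×3.6 = 127.72 kPa.
Pore pressure: u = 9.81×(7 − 0) = 68.67 kPa.
Initial effective stress: σ'_0 = σ_v − u = 127.72 − 68.67 = 59.05 kPa.
Stress increase at mid-clay by the 2:1 spreading method:
Δσ = qBL/((B+z)(L+z)) = 184×1.4×1.9/((1.4+7)(1.9+7)) = 6.5468 kPa
Final effective stress: σ'_f = σ'_0 + Δσ = 59.05 + 6.5468 = 65.597 kPa.
Normally consolidated clay, so the full stress increment lies on the virgin compression line:
S_c = C_c·H/(1+e₀)·log₁₀(σ'_f/σ'_0) = 0.34×7.2/(1+0.74)×log₁₀(65.597/59.05)
    = 1.4069 × 0.045664 = 0.06424 m

S_c ≈ 64.2 mm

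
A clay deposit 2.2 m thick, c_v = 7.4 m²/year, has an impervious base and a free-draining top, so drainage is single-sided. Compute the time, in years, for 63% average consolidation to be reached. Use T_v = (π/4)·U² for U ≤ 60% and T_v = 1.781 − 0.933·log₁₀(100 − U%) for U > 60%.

t ≈ 0.208 years

Drainage path length: H_d = H = 2.2 m (single drainage).
U > 60%: T_v = 1.781 − 0.933·log₁₀(100 − 63) = 0.31787.
t = T_v·H_d²/c_v = 0.31787×2.2²/7.4 = 0.2079 years.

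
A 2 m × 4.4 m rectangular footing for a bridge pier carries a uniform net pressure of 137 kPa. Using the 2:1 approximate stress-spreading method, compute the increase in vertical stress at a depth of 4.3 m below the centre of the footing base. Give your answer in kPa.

Δσ_z ≈ 22 kPa

By the 2:1 method the load spreads at 1 horizontal : 2 vertical, so at depth z the loaded area has grown by z in each plan dimension:
Δσ = qBL/((B+z)(L+z)) = 137×2×4.4/((2+4.3)(4.4+4.3)) = 21.996 kPa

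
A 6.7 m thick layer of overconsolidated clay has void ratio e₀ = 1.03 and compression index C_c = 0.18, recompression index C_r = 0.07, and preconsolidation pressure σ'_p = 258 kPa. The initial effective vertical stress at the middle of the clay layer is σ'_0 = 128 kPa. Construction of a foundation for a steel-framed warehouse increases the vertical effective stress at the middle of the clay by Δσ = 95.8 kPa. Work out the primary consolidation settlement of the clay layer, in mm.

Final effective stress: σ'_f = 128 + 95.8 = 223.8 kPa.
σ'_f = 223.8 ≤ σ'_p = 258 kPa, so the clay remains overconsolidated and only the recompression index applies:
S_c = C_r·H/(1+e₀)·log₁₀(σ'_f/σ'_0) = 0.07×6.7/2.03×log₁₀(223.8/128)
    = 0.23104 × 0.24265 = 0.05606 m

S_c ≈ 56.1 mm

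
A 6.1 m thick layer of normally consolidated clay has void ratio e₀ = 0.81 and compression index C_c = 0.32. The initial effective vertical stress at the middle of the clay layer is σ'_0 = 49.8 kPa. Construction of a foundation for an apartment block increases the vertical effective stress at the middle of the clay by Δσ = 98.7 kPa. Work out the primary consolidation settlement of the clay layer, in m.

Final effective stress: σ'_f = σ'_0 + Δσ = 49.8 + 98.7 = 148.5 kPa.
Normally consolidated clay, so the full stress increment lies on the virgin compression line:
S_c = C_c·H/(1+e₀)·log₁₀(σ'_f/σ'_0) = 0.32×6.1/(1+0.81)×log₁₀(148.5/49.8)
    = 1.0785 × 0.4745 = 0.5117 m

S_c ≈ 0.512 m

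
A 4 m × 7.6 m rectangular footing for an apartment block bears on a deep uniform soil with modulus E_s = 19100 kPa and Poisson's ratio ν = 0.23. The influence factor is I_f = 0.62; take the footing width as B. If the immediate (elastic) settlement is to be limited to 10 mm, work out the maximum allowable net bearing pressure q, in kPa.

q ≈ 81.3 kPa

S_e = q·B·(1−ν²)/E_s · I_f  ⇒  q = S_e·E_s / (B·(1−ν²)·I_f).
q = 0.01 × 19100 / (4 × 0.9471 × 0.62) = 81.32 kPa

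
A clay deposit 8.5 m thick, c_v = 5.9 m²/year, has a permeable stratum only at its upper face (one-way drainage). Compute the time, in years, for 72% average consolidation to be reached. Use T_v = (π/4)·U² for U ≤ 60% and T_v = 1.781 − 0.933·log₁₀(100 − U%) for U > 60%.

t ≈ 5.28 years

Drainage path length: H_d = H = 8.5 m (single drainage).
U > 60%: T_v = 1.781 − 0.933·log₁₀(100 − 72) = 0.4308.
t = T_v·H_d²/c_v = 0.4308×8.5²/5.9 = 5.275 years.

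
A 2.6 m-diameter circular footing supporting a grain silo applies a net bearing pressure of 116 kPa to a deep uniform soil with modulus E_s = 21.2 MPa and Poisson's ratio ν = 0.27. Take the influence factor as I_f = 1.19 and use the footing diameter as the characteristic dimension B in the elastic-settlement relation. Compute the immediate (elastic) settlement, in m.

S_e ≈ 0.0157 m

Immediate (elastic) settlement: S_e = q·B·(1−ν²)/E_s · I_f.
E_s = 21.2 MPa = 21200 kPa.
S_e = 116 × 2.6 × (1 − 0.27²) / 21200 × 1.19
    = 116 × 2.6 × 0.9271 / 21200 × 1.19
    = 0.0157 m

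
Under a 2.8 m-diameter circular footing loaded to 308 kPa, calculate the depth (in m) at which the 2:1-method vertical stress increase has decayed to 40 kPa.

z ≈ 4.97 m

2:1 spreading — at depth z the loaded area has grown by z in each plan dimension:
qD²/(D+z)² = Δσ_z ⇒ z = D(√(q/Δσ_z) − 1) = 2.8×(√(308/40) − 1) = 4.97 m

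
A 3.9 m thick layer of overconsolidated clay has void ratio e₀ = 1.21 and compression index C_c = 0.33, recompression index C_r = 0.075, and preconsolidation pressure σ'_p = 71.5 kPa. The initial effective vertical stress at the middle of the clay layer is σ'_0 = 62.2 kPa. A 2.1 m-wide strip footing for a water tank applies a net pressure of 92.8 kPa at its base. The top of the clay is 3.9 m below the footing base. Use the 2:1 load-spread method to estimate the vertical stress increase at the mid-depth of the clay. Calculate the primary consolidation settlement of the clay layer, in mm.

Mid-depth of clay below the footing base: z = 3.9 + 3.9/2 = 5.85 m.
Stress increase at mid-clay by the 2:1 spreading method:
Δσ = qB/(B+z) = 92.8×2.1/(2.1+5.85) = 24.513 kPa
Final effective stress: σ'_f = 62.2 + 24.513 = 86.713 kPa.
σ'_f = 86.713 > σ'_p = 71.5 kPa, so the stress path crosses the preconsolidation pressure — recompression up to σ'_p, then virgin compression beyond:
S_c = H/(1+e₀)·[C_r·log₁₀(σ'_p/σ'_0) + C_c·log₁₀(σ'_f/σ'_p)]
    = 3.9/2.21 × [0.075×log₁₀(71.5/62.2) + 0.33×log₁₀(86.713/71.5)]
    = 1.7647 × [0.0045387 + 0.027647] = 0.0568 m

S_c ≈ 56.8 mm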